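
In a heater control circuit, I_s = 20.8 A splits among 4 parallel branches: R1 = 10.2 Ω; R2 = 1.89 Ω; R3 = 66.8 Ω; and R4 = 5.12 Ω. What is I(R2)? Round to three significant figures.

Total conductance ΣG = 1/10.2 + 1/1.89 + 1/66.8 + 1/5.12 = 0.8374 (units of 1/Ω).
R2 takes the fraction G_k/ΣG = 0.5291/0.8374 = 0.6318, so I = 20.8 × 0.6318 = 13.14 A.

I ≈ 13.1 A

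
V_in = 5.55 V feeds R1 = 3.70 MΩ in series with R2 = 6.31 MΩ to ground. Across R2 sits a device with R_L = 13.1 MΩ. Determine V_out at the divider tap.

First combine the lower leg with the load: R2 ‖ R_L = 4.259 MΩ.
Now apply the divider: V_out = 5.55 × 0.5351 = 2.970 V.

V_out ≈ 2.97 V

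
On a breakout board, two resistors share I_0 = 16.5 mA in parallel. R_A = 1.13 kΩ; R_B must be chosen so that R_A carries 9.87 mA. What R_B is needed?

In a two-way split, I_A/I_0 = R_B/(R_A + R_B).
With f = 0.5982, R_B = R_A · f/(1−f) = 1.13 × 1.489 = 1.682 kΩ.

R_B ≈ 1.68 kΩ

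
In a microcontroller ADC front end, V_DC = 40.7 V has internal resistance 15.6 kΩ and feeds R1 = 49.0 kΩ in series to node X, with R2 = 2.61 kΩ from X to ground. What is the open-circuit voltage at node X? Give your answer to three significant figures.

V_th ≈ 1.58 V

R1' = 15.6 + 49.0 = 64.60 kΩ (source resistance + R1).
V_th is the unloaded tap voltage: V_DC · R2/(R1'+R2) = 40.7 × 0.03883 = 1.581 V.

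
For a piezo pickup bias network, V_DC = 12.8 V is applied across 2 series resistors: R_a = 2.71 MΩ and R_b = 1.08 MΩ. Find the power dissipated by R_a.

The common current is I = 12.8/3.790 = 3.377 µA.
P(R_a) = I²·R_a = (3.377)² × 2.71 = 30.91 µW.

P ≈ 30.9 µW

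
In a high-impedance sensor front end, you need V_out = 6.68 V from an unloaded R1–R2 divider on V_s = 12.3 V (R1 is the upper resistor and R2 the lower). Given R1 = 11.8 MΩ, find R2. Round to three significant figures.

The divider ratio is R2/(R1+R2) = 6.68/12.3 = 0.5431.
So R2 = R1 · V_out/(V_s − V_out) = 11.8 × 6.68/(12.3 − 6.68) = 11.8 × 1.189 = 14.03 MΩ.

R2 ≈ 14.0 MΩ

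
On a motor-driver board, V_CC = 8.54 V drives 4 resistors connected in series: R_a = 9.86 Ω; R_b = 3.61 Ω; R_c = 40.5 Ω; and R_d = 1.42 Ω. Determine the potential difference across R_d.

Total series resistance ΣR = 9.86 + 3.61 + 40.5 + 1.42 = 55.39 Ω.
V = V_CC · R/ΣR = 8.54 × 0.02564 = 0.2189 V.

V ≈ 0.219 V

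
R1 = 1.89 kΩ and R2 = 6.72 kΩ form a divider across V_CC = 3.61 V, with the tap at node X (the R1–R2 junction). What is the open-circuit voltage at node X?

V_th ≈ 2.82 V

Open-circuit (no load on X): V_th = V_CC · R2/(R1 + R2) = 3.61 × 6.72/(1.890 + 6.72) = 2.818 V.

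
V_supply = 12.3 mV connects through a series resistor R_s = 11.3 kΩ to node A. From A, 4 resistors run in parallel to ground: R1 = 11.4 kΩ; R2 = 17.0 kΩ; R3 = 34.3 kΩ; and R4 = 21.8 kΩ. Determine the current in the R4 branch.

Parallel bank: R_p = 1/(1/11.4 + 1/17.0 + 1/34.3 + 1/21.8) = 4.513 kΩ.
V_A = 12.3 × 4.513/15.81 = 3.511 mV.
Branch current I = V_A/R4 = 3.511/21.8 = 0.1610 µA.
(Equivalently: I_total = 0.7778 µA, then current-divider fraction G_k/ΣG = 0.2070.)

I ≈ 0.161 µA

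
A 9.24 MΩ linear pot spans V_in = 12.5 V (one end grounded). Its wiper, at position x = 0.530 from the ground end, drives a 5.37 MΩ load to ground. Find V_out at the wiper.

V_out ≈ 4.64 V

Split the track: R_lower = x·R_p = 4.897 MΩ, R_upper = (1−x)·R_p = 4.343 MΩ.
(x·R_p) ‖ R_L = 2.561 MΩ.
V_out = 12.5 × 2.561/(4.343 + 2.561) = 4.637 V.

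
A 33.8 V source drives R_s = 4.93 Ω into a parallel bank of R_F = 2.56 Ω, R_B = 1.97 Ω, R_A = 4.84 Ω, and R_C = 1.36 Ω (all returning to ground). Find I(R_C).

I ≈ 2.47 A

Combine the parallel branches: R_p = (1/2.56 + 1/1.97 + 1/4.84 + 1/1.36)⁻¹ = 0.5434 Ω.
V_A by voltage divider: V_A = 33.8 × 0.5434/(4.93 + 0.5434) = 3.356 V.
I(R_C) = V_A / R_C = 3.356/1.36 = 2.468 A.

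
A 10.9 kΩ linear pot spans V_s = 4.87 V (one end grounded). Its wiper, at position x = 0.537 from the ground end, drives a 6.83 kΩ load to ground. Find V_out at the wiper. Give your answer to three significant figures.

V_out ≈ 1.87 V

Lower segment x·R_p = 5.853 kΩ; upper segment (1−x)·R_p = 5.047 kΩ.
Lower segment in parallel with the load: 5.853 ‖ 6.83 = 3.152 kΩ.
V_out = 4.87 × 3.152/(5.047 + 3.152) = 1.872 V.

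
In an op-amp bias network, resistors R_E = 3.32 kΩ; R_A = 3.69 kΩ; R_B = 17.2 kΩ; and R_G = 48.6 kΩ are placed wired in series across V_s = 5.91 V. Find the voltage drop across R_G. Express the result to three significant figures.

V ≈ 3.94 V

ΣR = 3.32 + 3.69 + 17.2 + 48.6 = 72.81 kΩ.
By the voltage-divider rule, V = 5.91 × 48.60/72.81 = 3.945 V.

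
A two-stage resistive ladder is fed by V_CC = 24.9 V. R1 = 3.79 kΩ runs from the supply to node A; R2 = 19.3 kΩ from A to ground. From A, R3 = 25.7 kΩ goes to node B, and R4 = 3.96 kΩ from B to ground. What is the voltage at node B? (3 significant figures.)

V_B ≈ 2.51 V

The second stage (R3 + R4 = 29.66 kΩ) loads node A in parallel with R2.
Effective lower resistance at A: R2 ‖ 29.66 = 11.69 kΩ.
So V_A = 24.9 × 0.7552 = 18.80 V.
Stage 2 is unloaded, so V_B = V_A · R4/(R3+R4) = 18.80 × 3.96/29.66 = 2.511 V.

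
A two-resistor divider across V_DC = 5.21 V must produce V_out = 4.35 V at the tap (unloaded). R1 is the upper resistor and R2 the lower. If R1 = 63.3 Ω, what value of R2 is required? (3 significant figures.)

R2 ≈ 320 Ω

The divider ratio is R2/(R1+R2) = 4.35/5.21 = 0.8349.
So R2 = R1 · V_out/(V_DC − V_out) = 63.3 × 4.35/(5.21 − 4.35) = 63.3 × 5.058 = 320.2 Ω.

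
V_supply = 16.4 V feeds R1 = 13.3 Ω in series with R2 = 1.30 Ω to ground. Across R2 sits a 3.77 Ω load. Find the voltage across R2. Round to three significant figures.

The load sits in parallel with R2, giving an effective lower resistance R2' = R2·R_L/(R2+R_L) = 0.9667 Ω.
Now apply the divider: V_out = 16.4 × 0.06776 = 1.111 V.

V_out ≈ 1.11 V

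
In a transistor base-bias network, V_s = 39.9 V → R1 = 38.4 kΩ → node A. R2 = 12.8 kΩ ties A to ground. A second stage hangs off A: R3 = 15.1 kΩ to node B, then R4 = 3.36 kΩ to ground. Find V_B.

Node A sees R2 in parallel with the series input of stage 2, R3 + R4 = 18.46 kΩ.
Effective lower resistance at A: R2 ‖ 18.46 = 7.559 kΩ.
V_A = 39.9 × 7.559/(38.4 + 7.559) = 6.562 V.
Stage 2 is unloaded, so V_B = V_A · R4/(R3+R4) = 6.562 × 3.36/18.46 = 1.194 V.

V_B ≈ 1.19 V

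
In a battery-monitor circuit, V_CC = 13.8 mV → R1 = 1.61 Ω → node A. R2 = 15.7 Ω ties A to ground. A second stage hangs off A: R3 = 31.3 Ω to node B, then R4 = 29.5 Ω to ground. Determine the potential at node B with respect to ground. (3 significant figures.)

V_B ≈ 5.93 mV

The second stage (R3 + R4 = 60.80 Ω) loads node A in parallel with R2.
R2 ‖ (R3+R4) = 12.48 Ω.
First divider: V_A = V_CC · 12.48/(1.61 + 12.48) = 12.22 mV.
V_B = V_A × 0.4852 = 5.931 mV.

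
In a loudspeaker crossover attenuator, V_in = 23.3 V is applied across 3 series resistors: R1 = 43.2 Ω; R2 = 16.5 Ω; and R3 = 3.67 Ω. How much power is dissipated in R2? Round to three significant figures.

P ≈ 2.23 W

Series current I = V_in/ΣR = 23.3/63.37 = 0.3677 A.
P = I²R = 0.1352 × 16.5 = 2.231 W.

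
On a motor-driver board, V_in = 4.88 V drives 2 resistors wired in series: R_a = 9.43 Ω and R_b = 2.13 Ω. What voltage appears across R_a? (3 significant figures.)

ΣR = 9.43 + 2.13 = 11.56 Ω.
V = V_in · R/ΣR = 4.88 × 0.8157 = 3.981 V.

V ≈ 3.98 V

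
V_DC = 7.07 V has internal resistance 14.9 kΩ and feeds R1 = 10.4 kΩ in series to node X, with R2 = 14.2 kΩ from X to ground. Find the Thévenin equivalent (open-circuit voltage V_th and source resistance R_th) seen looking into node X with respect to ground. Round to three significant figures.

R1' = 14.9 + 10.4 = 25.30 kΩ (source resistance + R1).
V_th is the unloaded tap voltage: V_DC · R2/(R1'+R2) = 7.07 × 0.3595 = 2.542 V.
Zeroing V_DC shorts the top of R1' to ground, so R_th = R1' ‖ R2 = 9.095 kΩ.

V_th ≈ 2.54 V, R_th ≈ 9.10 kΩ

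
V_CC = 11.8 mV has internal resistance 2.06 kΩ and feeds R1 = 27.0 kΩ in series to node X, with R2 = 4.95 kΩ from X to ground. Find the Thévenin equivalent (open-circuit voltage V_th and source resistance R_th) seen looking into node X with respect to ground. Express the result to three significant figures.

R1' = 2.06 + 27.0 = 29.06 kΩ (source resistance + R1).
With X open, the divider is unloaded: V_th = 11.8 × 4.95/34.01 = 1.717 mV.
Looking into X with the source shorted: R_th = R1'·R2/(R1'+R2) = 29.06 × 4.95/34.01 = 4.230 kΩ.

V_th ≈ 1.72 mV, R_th ≈ 4.23 kΩ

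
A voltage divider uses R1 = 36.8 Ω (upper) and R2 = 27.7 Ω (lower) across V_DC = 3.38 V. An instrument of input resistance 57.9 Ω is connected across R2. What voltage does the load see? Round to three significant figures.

The load sits in parallel with R2, giving an effective lower resistance R2' = R2·R_L/(R2+R_L) = 18.74 Ω.
Voltage divider with the loaded lower leg: V_out = 3.38 × 18.74/(36.8 + 18.74) = 3.38 × 0.3374 = 1.140 V.

V_out ≈ 1.14 V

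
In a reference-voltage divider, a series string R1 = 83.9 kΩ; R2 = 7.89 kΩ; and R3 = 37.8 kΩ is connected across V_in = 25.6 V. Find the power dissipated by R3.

P ≈ 1.48 mW

ΣR = 129.6 kΩ → I = 25.6/129.6 = 0.1975 mA.
P(R3) = I²·R3 = (0.1975)² × 37.8 = 1.475 mW.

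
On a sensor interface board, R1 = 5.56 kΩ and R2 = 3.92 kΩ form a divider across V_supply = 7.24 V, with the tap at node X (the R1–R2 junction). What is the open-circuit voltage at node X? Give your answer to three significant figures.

V_th is the unloaded tap voltage: V_supply · R2/(R1+R2) = 7.24 × 0.4135 = 2.994 V.

V_th ≈ 2.99 V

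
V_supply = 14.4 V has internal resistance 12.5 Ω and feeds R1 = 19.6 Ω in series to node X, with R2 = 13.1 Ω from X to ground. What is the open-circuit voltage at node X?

R1' = 12.5 + 19.6 = 32.10 Ω (source resistance + R1).
With X open, the divider is unloaded: V_th = 14.4 × 13.1/45.20 = 4.173 V.

V_th ≈ 4.17 V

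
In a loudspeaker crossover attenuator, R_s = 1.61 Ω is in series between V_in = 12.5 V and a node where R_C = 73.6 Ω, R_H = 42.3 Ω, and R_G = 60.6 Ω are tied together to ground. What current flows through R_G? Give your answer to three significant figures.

Combine the parallel branches: R_p = (1/73.6 + 1/42.3 + 1/60.6)⁻¹ = 18.61 Ω.
V_A by voltage divider: V_A = 12.5 × 18.61/(1.61 + 18.61) = 11.50 V.
I(R_G) = V_A / R_G = 11.50/60.6 = 0.1898 A.
(Check via current divider: I_total = 0.6181 A; share G_k/ΣG = 0.3071 → same result.)

I ≈ 0.190 A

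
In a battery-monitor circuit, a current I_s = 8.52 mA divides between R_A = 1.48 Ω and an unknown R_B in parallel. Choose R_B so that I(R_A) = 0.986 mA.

R_B ≈ 0.194 Ω

Two-branch current divider: I_A = I_s · R_B/(R_A + R_B).
0.986/8.52 = R_B/(R_A + R_B) → R_B = R_A · (0.1157)/(1 − 0.1157) = 1.48 × 0.1309 = 0.1937 Ω.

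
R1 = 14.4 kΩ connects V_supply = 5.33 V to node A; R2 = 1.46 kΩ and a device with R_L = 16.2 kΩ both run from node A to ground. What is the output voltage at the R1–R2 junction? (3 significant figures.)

The load sits in parallel with R2, giving an effective lower resistance R2' = R2·R_L/(R2+R_L) = 1.339 kΩ.
Then V_out = V_supply · R2'/(R1 + R2') = 5.33 × 1.339/15.74 = 0.4535 V.
(Unloaded it would be 0.491 V; the load pulls it down.)

V_out ≈ 0.454 V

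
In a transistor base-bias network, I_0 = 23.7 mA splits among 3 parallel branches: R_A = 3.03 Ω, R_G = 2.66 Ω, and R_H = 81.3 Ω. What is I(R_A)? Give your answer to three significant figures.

I ≈ 10.9 mA

ΣG = 1/3.03 + 1/2.66 + 1/81.3 = 0.7183.
Current divider: I(R_A) = I_0 · G_k/ΣG = 23.7 × (0.3300/0.7183) = 23.7 × 0.4595 = 10.89 mA.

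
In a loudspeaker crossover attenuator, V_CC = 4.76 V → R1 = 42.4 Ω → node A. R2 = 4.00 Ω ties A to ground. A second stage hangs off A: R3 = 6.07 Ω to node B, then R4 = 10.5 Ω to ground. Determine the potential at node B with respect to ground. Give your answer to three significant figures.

V_B ≈ 0.213 V

Looking into the second stage from A: R3 + R4 = 16.57 Ω appears in parallel with R2.
Effective lower resistance at A: R2 ‖ 16.57 = 3.222 Ω.
V_A = 4.76 × 3.222/(42.4 + 3.222) = 0.3362 V.
Stage 2 is unloaded, so V_B = V_A · R4/(R3+R4) = 0.3362 × 10.5/16.57 = 0.2130 V.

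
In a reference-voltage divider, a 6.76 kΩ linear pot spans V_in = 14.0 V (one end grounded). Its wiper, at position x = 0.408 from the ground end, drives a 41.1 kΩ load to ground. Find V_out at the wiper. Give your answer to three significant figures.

V_out ≈ 5.49 V

Lower segment x·R_p = 2.758 kΩ; upper segment (1−x)·R_p = 4.002 kΩ.
Lower segment in parallel with the load: 2.758 ‖ 41.1 = 2.585 kΩ.
V_out = 14.0 × 2.585/(4.002 + 2.585) = 5.494 V.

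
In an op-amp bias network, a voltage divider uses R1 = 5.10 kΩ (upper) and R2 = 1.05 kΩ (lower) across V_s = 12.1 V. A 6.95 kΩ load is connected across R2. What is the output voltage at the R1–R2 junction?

V_out ≈ 1.84 V

First combine the lower leg with the load: R2 ‖ R_L = 0.9122 kΩ.
Now apply the divider: V_out = 12.1 × 0.1517 = 1.836 V.
(Unloaded it would be 2.07 V; the load pulls it down.)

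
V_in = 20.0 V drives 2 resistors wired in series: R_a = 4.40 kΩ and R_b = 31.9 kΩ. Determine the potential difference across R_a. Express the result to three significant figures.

V ≈ 2.42 V

Series total: ΣR = 4.40 + 31.9 = 36.30 kΩ.
Voltage divider: V = V_in · (4.400 / 36.30) = 20.0 × 0.1212 = 2.424 V.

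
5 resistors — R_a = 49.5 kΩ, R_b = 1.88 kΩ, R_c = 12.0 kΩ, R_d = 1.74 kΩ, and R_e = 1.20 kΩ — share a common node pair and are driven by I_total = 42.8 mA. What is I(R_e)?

Conductances: ΣG = 1/49.5 + 1/1.88 + 1/12.0 + 1/1.74 + 1/1.20 = 2.043 (1/kΩ).
By the current-divider rule, I = I_total · G_k/ΣG = 42.8 × 0.4078 = 17.45 mA.

I ≈ 17.5 mA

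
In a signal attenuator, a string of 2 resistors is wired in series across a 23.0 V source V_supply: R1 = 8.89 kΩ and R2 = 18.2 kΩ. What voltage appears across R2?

V ≈ 15.5 V

Total series resistance ΣR = 8.89 + 18.2 = 27.09 kΩ.
By the voltage-divider rule, V = 23.0 × 18.20/27.09 = 15.45 V.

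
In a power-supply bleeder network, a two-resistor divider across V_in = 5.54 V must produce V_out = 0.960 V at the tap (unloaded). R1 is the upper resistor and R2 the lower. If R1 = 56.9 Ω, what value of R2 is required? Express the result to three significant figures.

V_out/V_in = R2/(R1+R2) = 0.1733.
R2 = R1 · 0.1733/(1 − 0.1733) = 11.93 Ω.

R2 ≈ 11.9 Ω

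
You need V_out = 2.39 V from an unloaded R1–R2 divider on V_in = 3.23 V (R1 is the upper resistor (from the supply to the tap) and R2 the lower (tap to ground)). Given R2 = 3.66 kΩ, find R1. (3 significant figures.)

R1 ≈ 1.29 kΩ

The divider ratio is R2/(R1+R2) = 2.39/3.23 = 0.7399.
R1 = R2·(1/k − 1) = 3.66 × 0.3515 = 1.286 kΩ.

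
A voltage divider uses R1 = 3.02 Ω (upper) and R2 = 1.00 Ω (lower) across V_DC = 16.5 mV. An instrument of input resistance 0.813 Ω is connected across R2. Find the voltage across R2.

V_out ≈ 2.13 mV

First combine the lower leg with the load: R2 ‖ R_L = 0.4484 Ω.
Now apply the divider: V_out = 16.5 × 0.1293 = 2.133 mV.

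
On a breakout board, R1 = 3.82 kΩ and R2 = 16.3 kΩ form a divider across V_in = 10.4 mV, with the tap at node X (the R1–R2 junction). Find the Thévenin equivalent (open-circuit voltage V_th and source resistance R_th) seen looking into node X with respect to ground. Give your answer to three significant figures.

Open-circuit (no load on X): V_th = V_in · R2/(R1 + R2) = 10.4 × 16.3/(3.820 + 16.3) = 8.425 mV.
Zeroing V_in shorts the top of R1 to ground, so R_th = R1 ‖ R2 = 3.095 kΩ.

V_th ≈ 8.43 mV, R_th ≈ 3.09 kΩ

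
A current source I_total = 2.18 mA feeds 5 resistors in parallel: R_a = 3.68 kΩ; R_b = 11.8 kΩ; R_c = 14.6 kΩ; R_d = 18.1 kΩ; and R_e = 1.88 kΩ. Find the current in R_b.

I ≈ 0.183 mA

ΣG = 1/3.68 + 1/11.8 + 1/14.6 + 1/18.1 + 1/1.88 = 1.012.
By the current-divider rule, I = I_total · G_k/ΣG = 2.18 × 0.08373 = 0.1825 mA.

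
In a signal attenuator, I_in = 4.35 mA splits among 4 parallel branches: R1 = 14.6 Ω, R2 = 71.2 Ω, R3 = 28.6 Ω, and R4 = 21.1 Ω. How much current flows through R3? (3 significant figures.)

ΣG = 1/14.6 + 1/71.2 + 1/28.6 + 1/21.1 = 0.1649.
Current divider: I(R3) = I_in · G_k/ΣG = 4.35 × (0.03497/0.1649) = 4.35 × 0.2120 = 0.9224 mA.

I ≈ 0.922 mA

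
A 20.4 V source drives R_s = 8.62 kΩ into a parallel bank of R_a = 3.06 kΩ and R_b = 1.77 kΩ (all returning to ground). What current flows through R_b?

I ≈ 1.33 mA

Equivalent of the parallel group: R_p = 1.121 kΩ.
Node voltage V_A = V_supply · R_p/(R_s + R_p) = 20.4 × 0.1151 = 2.348 V.
Branch current I = V_A/R_b = 2.348/1.77 = 1.327 mA.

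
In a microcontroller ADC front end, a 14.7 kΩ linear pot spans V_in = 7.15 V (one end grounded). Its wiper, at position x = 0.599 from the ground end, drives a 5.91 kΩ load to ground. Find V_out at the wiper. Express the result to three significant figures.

The pot divides into 5.895 kΩ above the wiper and 8.805 kΩ below.
(x·R_p) ‖ R_L = 3.536 kΩ.
Then V_out = V_in · 3.536/(5.895 + 3.536) = 2.681 V.

V_out ≈ 2.68 V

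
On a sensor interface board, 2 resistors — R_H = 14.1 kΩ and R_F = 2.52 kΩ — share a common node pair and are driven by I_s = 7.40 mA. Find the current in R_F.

I ≈ 6.28 mA

For two parallel branches, I_k = I_s · (other R)/(sum of R).
So I = 7.40 × 14.1/16.62 = 6.278 mA.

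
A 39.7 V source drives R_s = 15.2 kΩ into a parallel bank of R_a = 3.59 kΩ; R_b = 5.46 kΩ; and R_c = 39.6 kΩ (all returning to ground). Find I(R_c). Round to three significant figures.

I ≈ 0.119 mA

Equivalent of the parallel group: R_p = 2.054 kΩ.
V_A by voltage divider: V_A = 39.7 × 2.054/(15.2 + 2.054) = 4.725 V.
I(R_c) = V_A / R_c = 4.725/39.6 = 0.1193 mA.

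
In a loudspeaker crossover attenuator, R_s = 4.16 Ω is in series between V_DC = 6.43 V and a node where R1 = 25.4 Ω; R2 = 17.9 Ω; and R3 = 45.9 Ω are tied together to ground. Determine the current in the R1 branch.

Combine the parallel branches: R_p = (1/25.4 + 1/17.9 + 1/45.9)⁻¹ = 8.545 Ω.
V_A by voltage divider: V_A = 6.43 × 8.545/(4.16 + 8.545) = 4.325 V.
Branch current I = V_A/R1 = 4.325/25.4 = 0.1703 A.
(Equivalently: I_total = 0.5061 A, then current-divider fraction G_k/ΣG = 0.3364.)

I ≈ 0.170 A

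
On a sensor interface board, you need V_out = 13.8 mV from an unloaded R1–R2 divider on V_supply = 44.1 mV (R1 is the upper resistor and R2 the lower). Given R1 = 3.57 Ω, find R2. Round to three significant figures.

V_out/V_supply = R2/(R1+R2) = 0.3129.
So R2 = R1 · V_out/(V_supply − V_out) = 3.57 × 13.8/(44.1 − 13.8) = 3.57 × 0.4554 = 1.626 Ω.

R2 ≈ 1.63 Ω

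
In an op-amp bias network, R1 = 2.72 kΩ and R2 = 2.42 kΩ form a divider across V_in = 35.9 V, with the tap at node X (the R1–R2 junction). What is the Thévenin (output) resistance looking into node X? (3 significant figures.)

Looking into X with the source shorted: R_th = R1·R2/(R1+R2) = 2.720 × 2.42/5.140 = 1.281 kΩ.

R_th ≈ 1.28 kΩ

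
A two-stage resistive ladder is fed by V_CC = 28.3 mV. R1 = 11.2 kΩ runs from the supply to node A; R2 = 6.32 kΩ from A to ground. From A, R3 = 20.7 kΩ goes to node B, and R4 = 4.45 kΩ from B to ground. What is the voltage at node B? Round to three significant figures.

V_B ≈ 1.56 mV

The second stage (R3 + R4 = 25.15 kΩ) loads node A in parallel with R2.
R2 ‖ (R3+R4) = 5.051 kΩ.
So V_A = 28.3 × 0.3108 = 8.796 mV.
Then the unloaded second divider: V_B = V_A × R4/(R3+R4) = 8.796 × 0.1769 = 1.556 mV.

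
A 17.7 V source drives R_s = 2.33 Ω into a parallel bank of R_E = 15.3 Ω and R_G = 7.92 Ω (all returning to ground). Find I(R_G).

I ≈ 1.55 A

Combine the parallel branches: R_p = (1/15.3 + 1/7.92)⁻¹ = 5.219 Ω.
V_A by voltage divider: V_A = 17.7 × 5.219/(2.33 + 5.219) = 12.24 V.
I(R_G) = V_A / R_G = 12.24/7.92 = 1.545 A.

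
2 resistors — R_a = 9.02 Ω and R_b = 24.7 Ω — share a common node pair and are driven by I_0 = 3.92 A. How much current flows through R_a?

With just two branches, the current splits inversely with resistance.
So I = 3.92 × 24.7/33.72 = 2.871 A.

I ≈ 2.87 A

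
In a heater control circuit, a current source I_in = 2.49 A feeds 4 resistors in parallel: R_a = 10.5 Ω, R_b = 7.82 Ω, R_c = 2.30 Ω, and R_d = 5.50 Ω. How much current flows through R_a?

Total conductance ΣG = 1/10.5 + 1/7.82 + 1/2.30 + 1/5.50 = 0.8397 (units of 1/Ω).
Current divider: I(R_a) = I_in · G_k/ΣG = 2.49 × (0.09524/0.8397) = 2.49 × 0.1134 = 0.2824 A.

I ≈ 0.282 A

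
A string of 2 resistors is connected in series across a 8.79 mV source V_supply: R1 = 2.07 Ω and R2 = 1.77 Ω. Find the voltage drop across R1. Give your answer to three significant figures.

V ≈ 4.74 mV

Total series resistance ΣR = 2.07 + 1.77 = 3.840 Ω.
Voltage divider: V = V_supply · (2.070 / 3.840) = 8.79 × 0.5391 = 4.738 mV.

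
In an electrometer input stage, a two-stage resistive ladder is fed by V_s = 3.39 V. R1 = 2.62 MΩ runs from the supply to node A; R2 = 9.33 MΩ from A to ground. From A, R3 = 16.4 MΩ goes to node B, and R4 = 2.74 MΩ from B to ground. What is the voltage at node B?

V_B ≈ 0.342 V

The second stage (R3 + R4 = 19.14 MΩ) loads node A in parallel with R2.
Effective lower resistance at A: R2 ‖ 19.14 = 6.272 MΩ.
First divider: V_A = V_s · 6.272/(2.62 + 6.272) = 2.391 V.
Stage 2 is unloaded, so V_B = V_A · R4/(R3+R4) = 2.391 × 2.74/19.14 = 0.3423 V.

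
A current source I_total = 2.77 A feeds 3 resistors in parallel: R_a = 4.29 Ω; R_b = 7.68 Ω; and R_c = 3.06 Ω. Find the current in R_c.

Conductances: ΣG = 1/4.29 + 1/7.68 + 1/3.06 = 0.6901 (1/Ω).
By the current-divider rule, I = I_total · G_k/ΣG = 2.77 × 0.4735 = 1.312 A.

I ≈ 1.31 A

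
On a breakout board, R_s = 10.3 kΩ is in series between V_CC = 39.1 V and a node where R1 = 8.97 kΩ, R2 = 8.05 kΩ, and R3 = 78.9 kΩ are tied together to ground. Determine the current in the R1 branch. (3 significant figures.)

Parallel bank: R_p = 1/(1/8.97 + 1/8.05 + 1/78.9) = 4.026 kΩ.
Node voltage V_A = V_CC · R_p/(R_s + R_p) = 39.1 × 0.2810 = 10.99 V.
I(R1) = V_A / R1 = 10.99/8.97 = 1.225 mA.

I ≈ 1.23 mA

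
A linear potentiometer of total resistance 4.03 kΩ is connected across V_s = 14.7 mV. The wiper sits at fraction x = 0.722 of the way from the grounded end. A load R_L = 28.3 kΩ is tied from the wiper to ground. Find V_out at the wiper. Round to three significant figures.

V_out ≈ 10.3 mV

Lower segment x·R_p = 2.910 kΩ; upper segment (1−x)·R_p = 1.120 kΩ.
Lower segment in parallel with the load: 2.910 ‖ 28.3 = 2.638 kΩ.
V_out = 14.7 × 2.638/(1.120 + 2.638) = 10.32 mV.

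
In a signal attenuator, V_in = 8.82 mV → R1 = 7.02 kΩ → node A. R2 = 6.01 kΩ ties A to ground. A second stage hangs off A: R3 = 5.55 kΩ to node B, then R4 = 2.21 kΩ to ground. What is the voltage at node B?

Node A sees R2 in parallel with the series input of stage 2, R3 + R4 = 7.760 kΩ.
R2 ‖ (R3+R4) = 3.387 kΩ.
V_A = 8.82 × 3.387/(7.02 + 3.387) = 2.870 mV.
V_B = V_A × 0.2848 = 0.8175 mV.

V_B ≈ 0.817 mV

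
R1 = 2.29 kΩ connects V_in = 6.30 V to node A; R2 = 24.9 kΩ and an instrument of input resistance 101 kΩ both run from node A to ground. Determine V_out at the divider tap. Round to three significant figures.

V_out ≈ 5.65 V

First combine the lower leg with the load: R2 ‖ R_L = 19.98 kΩ.
Then V_out = V_in · R2'/(R1 + R2') = 6.30 × 19.98/22.27 = 5.652 V.
(Unloaded it would be 5.77 V; the load pulls it down.)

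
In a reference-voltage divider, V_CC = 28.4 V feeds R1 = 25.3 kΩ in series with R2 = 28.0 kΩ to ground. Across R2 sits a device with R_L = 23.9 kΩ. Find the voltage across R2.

The load sits in parallel with R2, giving an effective lower resistance R2' = R2·R_L/(R2+R_L) = 12.89 kΩ.
Now apply the divider: V_out = 28.4 × 0.3376 = 9.588 V.
(Unloaded it would be 14.9 V; the load pulls it down.)

V_out ≈ 9.59 V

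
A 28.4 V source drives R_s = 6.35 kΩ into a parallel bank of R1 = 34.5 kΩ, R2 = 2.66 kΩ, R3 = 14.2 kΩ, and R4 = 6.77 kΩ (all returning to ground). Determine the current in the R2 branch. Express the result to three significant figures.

Equivalent of the parallel group: R_p = 1.605 kΩ.
Node voltage V_A = V_supply · R_p/(R_s + R_p) = 28.4 × 0.2018 = 5.730 V.
I(R2) = V_A / R2 = 5.730/2.66 = 2.154 mA.

I ≈ 2.15 mA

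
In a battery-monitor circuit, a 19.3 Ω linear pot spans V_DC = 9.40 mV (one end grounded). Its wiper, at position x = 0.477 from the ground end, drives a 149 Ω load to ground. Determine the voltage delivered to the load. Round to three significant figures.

Lower segment x·R_p = 9.206 Ω; upper segment (1−x)·R_p = 10.09 Ω.
R_L loads the lower segment: effective lower R = 8.670 Ω.
Then V_out = V_DC · 8.670/(10.09 + 8.670) = 4.343 mV.

V_out ≈ 4.34 mV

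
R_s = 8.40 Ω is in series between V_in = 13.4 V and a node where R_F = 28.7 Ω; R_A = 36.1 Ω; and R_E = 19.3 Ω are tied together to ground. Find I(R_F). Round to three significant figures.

I ≈ 0.238 A

Parallel bank: R_p = 1/(1/28.7 + 1/36.1 + 1/19.3) = 8.745 Ω.
V_A = 13.4 × 8.745/17.14 = 6.835 V.
I(R_F) = V_A / R_F = 6.835/28.7 = 0.2381 A.
(Equivalently: I_total = 0.7816 A, then current-divider fraction G_k/ΣG = 0.3047.)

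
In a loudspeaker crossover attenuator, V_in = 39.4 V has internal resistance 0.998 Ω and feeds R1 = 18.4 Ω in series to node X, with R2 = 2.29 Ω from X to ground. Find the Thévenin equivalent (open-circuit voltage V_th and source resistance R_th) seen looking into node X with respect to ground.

V_th ≈ 4.16 V, R_th ≈ 2.05 Ω

R1' = 0.998 + 18.4 = 19.40 Ω (source resistance + R1).
V_th is the unloaded tap voltage: V_in · R2/(R1'+R2) = 39.4 × 0.1056 = 4.160 V.
Zeroing V_in shorts the top of R1' to ground, so R_th = R1' ‖ R2 = 2.048 Ω.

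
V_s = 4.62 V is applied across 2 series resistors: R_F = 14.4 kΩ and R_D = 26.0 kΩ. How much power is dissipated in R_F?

ΣR = 40.40 kΩ → I = 4.62/40.40 = 0.1144 mA.
P(R_F) = I²·R_F = (0.1144)² × 14.4 = 0.1883 mW.

P ≈ 0.188 mW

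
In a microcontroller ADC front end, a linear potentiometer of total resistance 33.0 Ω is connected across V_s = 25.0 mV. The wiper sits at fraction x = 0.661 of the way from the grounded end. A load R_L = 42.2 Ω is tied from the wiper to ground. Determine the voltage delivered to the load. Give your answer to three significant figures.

V_out ≈ 14.1 mV

The pot divides into 11.19 Ω above the wiper and 21.81 Ω below.
Lower segment in parallel with the load: 21.81 ‖ 42.2 = 14.38 Ω.
V_out = 25.0 × 14.38/(11.19 + 14.38) = 14.06 mV.
(Unloaded: V_out = x·V_s = 16.5 mV.)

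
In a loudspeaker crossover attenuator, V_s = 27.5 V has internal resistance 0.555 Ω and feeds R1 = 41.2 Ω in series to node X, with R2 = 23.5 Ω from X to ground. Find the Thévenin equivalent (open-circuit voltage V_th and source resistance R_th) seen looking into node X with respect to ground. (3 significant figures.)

V_th ≈ 9.90 V, R_th ≈ 15.0 Ω

R1' = 0.555 + 41.2 = 41.76 Ω (source resistance + R1).
Open-circuit (no load on X): V_th = V_s · R2/(R1' + R2) = 27.5 × 23.5/(41.76 + 23.5) = 9.903 V.
Zeroing V_s shorts the top of R1' to ground, so R_th = R1' ‖ R2 = 15.04 Ω.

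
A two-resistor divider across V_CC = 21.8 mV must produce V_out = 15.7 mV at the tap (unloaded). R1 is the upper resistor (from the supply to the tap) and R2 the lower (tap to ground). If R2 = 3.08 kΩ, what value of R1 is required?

The divider ratio is R2/(R1+R2) = 15.7/21.8 = 0.7202.
Rearranging, R1 = R2·(1−k)/k = 3.08 × 0.3885 = 1.197 kΩ.

R1 ≈ 1.20 kΩ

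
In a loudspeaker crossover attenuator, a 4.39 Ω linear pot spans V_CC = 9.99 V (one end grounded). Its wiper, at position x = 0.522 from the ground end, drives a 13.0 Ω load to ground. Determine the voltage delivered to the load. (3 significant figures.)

The pot divides into 2.098 Ω above the wiper and 2.292 Ω below.
(x·R_p) ‖ R_L = 1.948 Ω.
Then V_out = V_CC · 1.948/(2.098 + 1.948) = 4.810 V.

V_out ≈ 4.81 V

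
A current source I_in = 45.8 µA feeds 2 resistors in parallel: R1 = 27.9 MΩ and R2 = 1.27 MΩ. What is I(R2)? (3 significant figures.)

I ≈ 43.8 µA

With just two branches, the current splits inversely with resistance.
So I = 45.8 × 27.9/29.17 = 43.81 µA.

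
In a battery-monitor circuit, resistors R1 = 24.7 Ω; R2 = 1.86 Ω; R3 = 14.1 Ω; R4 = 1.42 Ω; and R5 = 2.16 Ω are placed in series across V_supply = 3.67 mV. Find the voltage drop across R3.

V ≈ 1.17 mV

ΣR = 24.7 + 1.86 + 14.1 + 1.42 + 2.16 = 44.24 Ω.
By the voltage-divider rule, V = 3.67 × 14.10/44.24 = 1.170 mV.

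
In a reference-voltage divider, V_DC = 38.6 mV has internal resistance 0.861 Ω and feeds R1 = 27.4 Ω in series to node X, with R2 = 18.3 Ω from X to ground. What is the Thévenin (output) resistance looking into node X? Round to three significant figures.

R1' = 0.861 + 27.4 = 28.26 Ω (source resistance + R1).
Zeroing V_DC shorts the top of R1' to ground, so R_th = R1' ‖ R2 = 11.11 Ω.

R_th ≈ 11.1 Ω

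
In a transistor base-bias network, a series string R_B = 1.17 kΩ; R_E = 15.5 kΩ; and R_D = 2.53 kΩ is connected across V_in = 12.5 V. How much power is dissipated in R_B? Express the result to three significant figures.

Series current I = V_in/ΣR = 12.5/19.20 = 0.6510 mA.
P(R_B) = I²·R_B = (0.6510)² × 1.17 = 0.4959 mW.

P ≈ 0.496 mW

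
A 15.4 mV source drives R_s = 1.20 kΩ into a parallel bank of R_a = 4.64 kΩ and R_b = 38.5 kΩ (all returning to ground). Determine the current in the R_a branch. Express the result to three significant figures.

I ≈ 2.57 µA

Combine the parallel branches: R_p = (1/4.64 + 1/38.5)⁻¹ = 4.141 kΩ.
Node voltage V_A = V_in · R_p/(R_s + R_p) = 15.4 × 0.7753 = 11.94 mV.
Branch current I = V_A/R_a = 11.94/4.64 = 2.573 µA.
(Equivalently: I_total = 2.883 µA, then current-divider fraction G_k/ΣG = 0.8924.)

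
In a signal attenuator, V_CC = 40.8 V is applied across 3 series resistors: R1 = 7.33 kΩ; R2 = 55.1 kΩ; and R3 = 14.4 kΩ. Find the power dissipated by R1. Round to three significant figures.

P ≈ 2.07 mW

Series current I = V_CC/ΣR = 40.8/76.83 = 0.5310 mA.
P = I²R = 0.2820 × 7.33 = 2.067 mW.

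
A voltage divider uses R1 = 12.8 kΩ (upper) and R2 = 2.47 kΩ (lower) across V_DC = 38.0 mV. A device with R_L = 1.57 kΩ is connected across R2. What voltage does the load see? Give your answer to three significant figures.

V_out ≈ 2.65 mV

R2 ‖ R_L = (2.47 × 1.57)/(2.47 + 1.57) = 0.9599 kΩ.
Voltage divider with the loaded lower leg: V_out = 38.0 × 0.9599/(12.8 + 0.9599) = 38.0 × 0.06976 = 2.651 mV.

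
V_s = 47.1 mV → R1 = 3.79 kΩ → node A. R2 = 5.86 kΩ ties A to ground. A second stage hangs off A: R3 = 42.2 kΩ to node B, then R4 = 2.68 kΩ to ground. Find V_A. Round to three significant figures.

V_A ≈ 27.2 mV

Node A sees R2 in parallel with the series input of stage 2, R3 + R4 = 44.88 kΩ.
Effective lower resistance at A: R2 ‖ 44.88 = 5.183 kΩ.
V_A = 47.1 × 5.183/(3.79 + 5.183) = 27.21 mV.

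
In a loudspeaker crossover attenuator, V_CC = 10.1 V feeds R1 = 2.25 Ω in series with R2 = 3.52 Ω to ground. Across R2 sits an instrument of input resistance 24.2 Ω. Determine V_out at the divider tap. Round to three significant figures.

R2 ‖ R_L = (3.52 × 24.2)/(3.52 + 24.2) = 3.073 Ω.
Voltage divider with the loaded lower leg: V_out = 10.1 × 3.073/(2.25 + 3.073) = 10.1 × 0.5773 = 5.831 V.
(Unloaded it would be 6.16 V; the load pulls it down.)

V_out ≈ 5.83 V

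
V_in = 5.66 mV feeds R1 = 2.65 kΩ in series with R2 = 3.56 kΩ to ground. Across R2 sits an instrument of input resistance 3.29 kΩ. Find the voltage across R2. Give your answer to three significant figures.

R2 ‖ R_L = (3.56 × 3.29)/(3.56 + 3.29) = 1.710 kΩ.
Then V_out = V_in · R2'/(R1 + R2') = 5.66 × 1.710/4.360 = 2.220 mV.
(Unloaded it would be 3.24 mV; the load pulls it down.)

V_out ≈ 2.22 mV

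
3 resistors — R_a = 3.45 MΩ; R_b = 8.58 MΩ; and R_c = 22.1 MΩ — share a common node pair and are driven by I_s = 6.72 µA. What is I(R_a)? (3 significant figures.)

Conductances: ΣG = 1/3.45 + 1/8.58 + 1/22.1 = 0.4517 (1/MΩ).
By the current-divider rule, I = I_s · G_k/ΣG = 6.72 × 0.6418 = 4.313 µA.

I ≈ 4.31 µA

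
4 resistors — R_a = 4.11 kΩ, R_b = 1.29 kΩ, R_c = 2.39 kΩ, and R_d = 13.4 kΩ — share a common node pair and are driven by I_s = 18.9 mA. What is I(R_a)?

Conductances: ΣG = 1/4.11 + 1/1.29 + 1/2.39 + 1/13.4 = 1.512 (1/kΩ).
By the current-divider rule, I = I_s · G_k/ΣG = 18.9 × 0.1610 = 3.042 mA.

I ≈ 3.04 mA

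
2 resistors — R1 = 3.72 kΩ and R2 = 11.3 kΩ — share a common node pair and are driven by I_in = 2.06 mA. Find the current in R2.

Two-branch current divider: I_k = I_in · R_other/(R_1 + R_2).
I(R2) = 2.06 × 3.72/(3.72 + 11.3) = 2.06 × 0.2477 = 0.5102 mA.

I ≈ 0.510 mA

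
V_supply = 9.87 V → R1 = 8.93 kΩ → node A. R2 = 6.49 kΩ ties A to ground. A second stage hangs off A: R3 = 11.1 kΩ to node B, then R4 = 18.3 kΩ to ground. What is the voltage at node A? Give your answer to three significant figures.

V_A ≈ 3.68 V

The second stage (R3 + R4 = 29.40 kΩ) loads node A in parallel with R2.
R2 ‖ (R3+R4) = 5.316 kΩ.
First divider: V_A = V_supply · 5.316/(8.93 + 5.316) = 3.683 V.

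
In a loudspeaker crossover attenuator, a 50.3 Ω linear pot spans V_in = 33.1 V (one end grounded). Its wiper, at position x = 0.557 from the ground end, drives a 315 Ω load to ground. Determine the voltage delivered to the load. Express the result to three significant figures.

V_out ≈ 17.7 V

Split the track: R_lower = x·R_p = 28.02 Ω, R_upper = (1−x)·R_p = 22.28 Ω.
(x·R_p) ‖ R_L = 25.73 Ω.
Loaded-divider output: V_out = 33.1 × 0.5359 = 17.74 V.
(Unloaded: V_out = x·V_in = 18.4 V.)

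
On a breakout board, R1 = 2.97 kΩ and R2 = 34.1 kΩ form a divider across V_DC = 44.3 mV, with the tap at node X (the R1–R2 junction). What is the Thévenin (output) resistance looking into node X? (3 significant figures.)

Zeroing V_DC shorts the top of R1 to ground, so R_th = R1 ‖ R2 = 2.732 kΩ.

R_th ≈ 2.73 kΩ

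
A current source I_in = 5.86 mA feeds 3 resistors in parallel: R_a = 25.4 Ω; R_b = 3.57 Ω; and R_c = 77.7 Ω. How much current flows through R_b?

Conductances: ΣG = 1/25.4 + 1/3.57 + 1/77.7 = 0.3324 (1/Ω).
R_b takes the fraction G_k/ΣG = 0.2801/0.3324 = 0.8428, so I = 5.86 × 0.8428 = 4.939 mA.

I ≈ 4.94 mA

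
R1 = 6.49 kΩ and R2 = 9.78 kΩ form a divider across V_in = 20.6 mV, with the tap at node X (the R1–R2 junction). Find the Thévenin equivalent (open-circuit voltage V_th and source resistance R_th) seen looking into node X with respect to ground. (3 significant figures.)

With X open, the divider is unloaded: V_th = 20.6 × 9.78/16.27 = 12.38 mV.
Zeroing V_in shorts the top of R1 to ground, so R_th = R1 ‖ R2 = 3.901 kΩ.

V_th ≈ 12.4 mV, R_th ≈ 3.90 kΩ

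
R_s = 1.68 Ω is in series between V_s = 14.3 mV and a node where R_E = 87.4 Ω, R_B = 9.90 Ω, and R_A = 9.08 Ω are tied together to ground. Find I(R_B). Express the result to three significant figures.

Equivalent of the parallel group: R_p = 4.493 Ω.
Node voltage V_A = V_s · R_p/(R_s + R_p) = 14.3 × 0.7278 = 10.41 mV.
I(R_B) = V_A / R_B = 10.41/9.90 = 1.051 mA.

I ≈ 1.05 mA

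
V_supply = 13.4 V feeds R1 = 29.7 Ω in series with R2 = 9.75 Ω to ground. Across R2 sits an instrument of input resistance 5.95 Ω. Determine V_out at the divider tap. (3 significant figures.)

First combine the lower leg with the load: R2 ‖ R_L = 3.695 Ω.
Voltage divider with the loaded lower leg: V_out = 13.4 × 3.695/(29.7 + 3.695) = 13.4 × 0.1106 = 1.483 V.

V_out ≈ 1.48 V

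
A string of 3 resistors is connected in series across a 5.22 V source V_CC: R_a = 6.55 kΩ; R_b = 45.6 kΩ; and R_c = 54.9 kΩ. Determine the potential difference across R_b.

Series total: ΣR = 6.55 + 45.6 + 54.9 = 107.0 kΩ.
Voltage divider: V = V_CC · (45.60 / 107.0) = 5.22 × 0.4260 = 2.224 V.

V ≈ 2.22 V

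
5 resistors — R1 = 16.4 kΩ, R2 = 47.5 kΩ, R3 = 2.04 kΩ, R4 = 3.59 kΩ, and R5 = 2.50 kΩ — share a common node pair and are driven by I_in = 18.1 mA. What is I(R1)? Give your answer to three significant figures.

Conductances: ΣG = 1/16.4 + 1/47.5 + 1/2.04 + 1/3.59 + 1/2.50 = 1.251 (1/kΩ).
R1 takes the fraction G_k/ΣG = 0.06098/1.251 = 0.04875, so I = 18.1 × 0.04875 = 0.8824 mA.

I ≈ 0.882 mA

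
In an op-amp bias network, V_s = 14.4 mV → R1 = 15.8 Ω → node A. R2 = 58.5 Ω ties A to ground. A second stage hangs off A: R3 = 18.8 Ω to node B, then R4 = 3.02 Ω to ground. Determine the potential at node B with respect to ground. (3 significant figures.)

Looking into the second stage from A: R3 + R4 = 21.82 Ω appears in parallel with R2.
Effective lower resistance at A: R2 ‖ 21.82 = 15.89 Ω.
V_A = 14.4 × 15.89/(15.8 + 15.89) = 7.221 mV.
V_B = V_A × 0.1384 = 0.9994 mV.

V_B ≈ 0.999 mV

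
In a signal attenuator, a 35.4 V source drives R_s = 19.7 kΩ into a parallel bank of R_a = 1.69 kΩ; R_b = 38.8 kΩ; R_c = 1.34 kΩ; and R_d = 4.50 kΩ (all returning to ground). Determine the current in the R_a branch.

I ≈ 0.650 mA

Combine the parallel branches: R_p = (1/1.69 + 1/38.8 + 1/1.34 + 1/4.50)⁻¹ = 0.6305 kΩ.
V_A = 35.4 × 0.6305/20.33 = 1.098 V.
Branch current I = V_A/R_a = 1.098/1.69 = 0.6496 mA.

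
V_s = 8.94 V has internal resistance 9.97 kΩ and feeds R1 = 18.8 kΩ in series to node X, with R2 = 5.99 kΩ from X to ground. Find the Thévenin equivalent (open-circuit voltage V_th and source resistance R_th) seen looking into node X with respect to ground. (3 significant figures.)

R1' = 9.97 + 18.8 = 28.77 kΩ (source resistance + R1).
V_th is the unloaded tap voltage: V_s · R2/(R1'+R2) = 8.94 × 0.1723 = 1.541 V.
With V_s suppressed (replaced by a short), R_th = R1' ‖ R2 = (28.77 × 5.99)/(28.77 + 5.99) = 4.958 kΩ.

V_th ≈ 1.54 V, R_th ≈ 4.96 kΩ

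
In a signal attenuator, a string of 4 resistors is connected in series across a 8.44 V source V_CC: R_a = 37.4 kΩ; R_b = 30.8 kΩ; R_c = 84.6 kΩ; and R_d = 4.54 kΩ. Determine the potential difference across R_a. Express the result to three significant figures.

V ≈ 2.01 V

ΣR = 37.4 + 30.8 + 84.6 + 4.54 = 157.3 kΩ.
Voltage divider: V = V_CC · (37.40 / 157.3) = 8.44 × 0.2377 = 2.006 V.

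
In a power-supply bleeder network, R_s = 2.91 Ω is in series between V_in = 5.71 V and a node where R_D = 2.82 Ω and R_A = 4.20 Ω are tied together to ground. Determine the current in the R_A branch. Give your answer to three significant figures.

Parallel bank: R_p = 1/(1/2.82 + 1/4.20) = 1.687 Ω.
V_A = 5.71 × 1.687/4.597 = 2.096 V.
I(R_A) = V_A / R_A = 2.096/4.20 = 0.4989 A.
(Check via current divider: I_total = 1.242 A; share G_k/ΣG = 0.4017 → same result.)

I ≈ 0.499 A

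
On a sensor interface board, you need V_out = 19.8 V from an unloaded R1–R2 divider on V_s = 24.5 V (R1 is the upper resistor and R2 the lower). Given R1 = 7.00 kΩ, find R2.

V_out/V_s = R2/(R1+R2) = 0.8082.
R2 = R1 · 0.8082/(1 − 0.8082) = 29.49 kΩ.

R2 ≈ 29.5 kΩ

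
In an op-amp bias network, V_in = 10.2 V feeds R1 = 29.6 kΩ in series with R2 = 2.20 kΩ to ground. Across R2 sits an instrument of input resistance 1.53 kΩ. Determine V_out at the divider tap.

V_out ≈ 0.302 V

R2 ‖ R_L = (2.20 × 1.53)/(2.20 + 1.53) = 0.9024 kΩ.
Now apply the divider: V_out = 10.2 × 0.02958 = 0.3018 V.
(Unloaded it would be 0.706 V; the load pulls it down.)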